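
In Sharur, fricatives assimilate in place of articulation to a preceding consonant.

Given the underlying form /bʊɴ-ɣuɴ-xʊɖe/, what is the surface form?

[bʊɴʁuɴχʊɖe]

/ɣ/ is a voiced velar fricative. The preceding trigger /ɴ/ is uvular, so /ɣ/ must become uvular as well.
The voiced uvular fricative is [ʁ], so /ɣ/ → [ʁ].
At the second juncture, /x/ likewise becomes [χ] adjacent to /ɴ/.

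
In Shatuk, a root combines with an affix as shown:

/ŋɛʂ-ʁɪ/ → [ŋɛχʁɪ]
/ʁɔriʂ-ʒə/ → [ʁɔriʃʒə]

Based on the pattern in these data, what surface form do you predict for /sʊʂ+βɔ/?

The data show regressive place assimilation: /ʂ/ → [χ] before /ʁ/; /ʂ/ → [ʃ] before /ʒ/. In each pair only place changes, matching the following consonant, while manner and voice stay constant.
/ʂ/ is a voiceless retroflex fricative. The following trigger /β/ is bilabial, so /ʂ/ must become bilabial as well.
Changing only its place to bilabial gives [ɸ] — the voiceless bilabial fricative.

[sʊɸβɔ]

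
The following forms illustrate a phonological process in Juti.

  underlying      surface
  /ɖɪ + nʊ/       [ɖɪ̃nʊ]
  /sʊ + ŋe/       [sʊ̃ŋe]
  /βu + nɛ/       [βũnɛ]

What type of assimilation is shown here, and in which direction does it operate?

regressive nasality assimilation (vowel nasalisation)

The vowel /ɪ/ surfaces as nasalised [ɪ̃] next to the following nasal /n/ — it has acquired the [+nasal] feature of its neighbour.
The other forms show the same pattern: /ʊ/ → [ʊ̃] before /ŋ/; /u/ → [ũ] before /n/ — each time a vowel is nasalised next to a following nasal.
Because the conditioning nasal is to the right of the vowel that changes, the process is regressive (anticipatory).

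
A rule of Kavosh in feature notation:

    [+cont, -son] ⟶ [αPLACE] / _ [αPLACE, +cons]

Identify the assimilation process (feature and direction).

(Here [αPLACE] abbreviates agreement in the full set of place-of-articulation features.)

regressive place assimilation

The rule copies the place features (abbreviated [PLACE]) from the environment onto the target, so the assimilating feature is place.
The conditioning segment sits to the right of the focus bar, meaning the trigger follows the segment that changes — regressive assimilation.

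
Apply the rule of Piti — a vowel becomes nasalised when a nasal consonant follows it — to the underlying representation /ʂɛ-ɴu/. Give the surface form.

The vowel /ɛ/ is adjacent to the following nasal /ɴ/, so it acquires [+nasal] and surfaces as [ɛ̃].

[ʂɛ̃ɴu]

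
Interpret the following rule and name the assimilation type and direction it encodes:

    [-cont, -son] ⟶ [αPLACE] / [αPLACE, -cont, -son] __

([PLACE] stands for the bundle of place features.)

progressive place assimilation

The shared variable α links the value of the place features (abbreviated [PLACE]) on the target to the same value on the neighbouring segment, so place is the feature that assimilates.
Since the environment is written before the underscore, the trigger precedes the target; the direction is progressive.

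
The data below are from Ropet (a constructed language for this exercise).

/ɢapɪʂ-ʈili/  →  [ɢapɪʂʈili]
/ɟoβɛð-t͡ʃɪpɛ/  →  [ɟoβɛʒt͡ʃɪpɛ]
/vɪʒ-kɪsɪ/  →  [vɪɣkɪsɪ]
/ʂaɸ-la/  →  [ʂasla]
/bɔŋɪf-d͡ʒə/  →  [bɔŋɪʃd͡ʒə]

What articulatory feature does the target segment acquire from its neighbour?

Comparing underlying and surface forms, /ð/ → [ʒ] is the alternation; the neighbouring /t͡ʃ/ is constant.
/ð/ is dental while /t͡ʃ/ is postalveolar; the output [ʒ] is postalveolar, matching the trigger — so the feature that spreads is place.
The same holds elsewhere in the data: /ʒ/ → [ɣ] before /k/ (postalveolar → velar, matching velar); /ɸ/ → [s] before /l/ (bilabial → alveolar, matching alveolar); /f/ → [ʃ] before /d͡ʒ/ (labiodental → postalveolar, matching postalveolar) — only place changes, and always toward the following segment.
Nothing changes in [ɢapɪʂʈili]: there the adjacent consonants already agree in place (/ʂ/ and /ʈ/ are both retroflex), so this form is consistent with the same rule.

place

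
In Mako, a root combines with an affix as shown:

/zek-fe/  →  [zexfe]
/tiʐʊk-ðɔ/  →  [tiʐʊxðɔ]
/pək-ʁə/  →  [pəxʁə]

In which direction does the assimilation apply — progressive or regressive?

regressive

The segment that alternates is /k/, which surfaces as [x] when adjacent to /f/.
The change stop → fricative matches the manner of the following /f/, identifying this as manner assimilation.
The same holds elsewhere in the data: /k/ → [x] before /ð/ (stop → fricative, matching a fricative); /k/ → [x] before /ʁ/ (stop → fricative, matching a fricative) — only manner changes, and always toward the following segment.
Since the segment that changes precedes the conditioning segment, the assimilation is regressive.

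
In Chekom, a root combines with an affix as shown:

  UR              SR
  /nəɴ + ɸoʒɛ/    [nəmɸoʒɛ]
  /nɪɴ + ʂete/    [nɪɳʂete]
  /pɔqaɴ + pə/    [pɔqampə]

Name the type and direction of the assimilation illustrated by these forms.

The segment that alternates is /ɴ/, which surfaces as [m] when adjacent to /ɸ/.
The change uvular → bilabial matches the place of the following /ɸ/, identifying this as place assimilation.
Manner and voice are unchanged, so the assimilation is partial, not total.
The same holds elsewhere in the data: /ɴ/ → [ɳ] before /ʂ/ (uvular → retroflex, matching retroflex); /ɴ/ → [m] before /p/ (uvular → bilabial, matching bilabial) — only place changes, and always toward the following segment.
Since the segment that changes precedes the conditioning segment, the assimilation is regressive.

regressive place assimilation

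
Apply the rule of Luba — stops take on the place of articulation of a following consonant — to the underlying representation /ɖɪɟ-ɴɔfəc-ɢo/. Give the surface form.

[ɖɪɢɴɔfəqɢo]

/ɟ/ is a voiced palatal stop. The following trigger /ɴ/ is uvular, so /ɟ/ must become uvular as well.
Changing only its place to uvular gives [ɢ] — the voiced uvular stop.
The same rule applies at the second boundary: /c/ → [q] next to /ɢ/.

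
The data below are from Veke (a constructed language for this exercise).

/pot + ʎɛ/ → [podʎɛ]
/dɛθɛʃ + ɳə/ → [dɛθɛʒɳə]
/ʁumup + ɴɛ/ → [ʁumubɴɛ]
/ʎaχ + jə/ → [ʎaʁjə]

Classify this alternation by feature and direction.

regressive voicing assimilation

The segment that alternates is /t/, which surfaces as [d] when adjacent to /ʎ/.
/t/ is voiceless while /ʎ/ is voiced; the output [d] is voiced, matching the trigger — so the feature that spreads is voicing.
Place and manner are unchanged, so the assimilation is partial, not total.
The same holds elsewhere in the data: /ʃ/ → [ʒ] before /ɳ/ (voiceless → voiced, matching voiced); /p/ → [b] before /ɴ/ (voiceless → voiced, matching voiced); /χ/ → [ʁ] before /j/ (voiceless → voiced, matching voiced) — only voicing changes, and always toward the following segment.
Since the segment that changes precedes the conditioning segment, the assimilation is regressive.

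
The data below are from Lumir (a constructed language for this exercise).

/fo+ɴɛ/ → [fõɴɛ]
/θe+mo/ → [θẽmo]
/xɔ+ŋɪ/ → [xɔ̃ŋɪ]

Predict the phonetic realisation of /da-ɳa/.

The data show regressive nasality assimilation (vowel nasalisation): /o/ → [õ] before /ɴ/; /e/ → [ẽ] before /m/; /ɔ/ → [ɔ̃] before /ŋ/ — a vowel is nasalised by an immediately following nasal consonant.
/a/ sits next to the nasal /ɳ/ and is therefore nasalised to [ã].

[dãɳa]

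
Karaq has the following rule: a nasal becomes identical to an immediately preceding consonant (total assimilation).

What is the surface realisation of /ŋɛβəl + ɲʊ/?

[ŋɛβəllʊ]

/ɲ/ is the segment targeted by the rule; it sits immediately after /l/, so it assimilates completely and surfaces as [l].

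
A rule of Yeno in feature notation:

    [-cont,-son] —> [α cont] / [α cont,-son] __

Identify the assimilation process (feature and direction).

The shared variable α links the value of [cont] on the target to that of the neighbouring obstruent. [cont] distinguishes stops from fricatives — a manner-of-articulation feature — so this is manner assimilation.
The conditioning segment sits to the left of the focus bar, meaning the trigger precedes the segment that changes — progressive assimilation.

progressive manner assimilation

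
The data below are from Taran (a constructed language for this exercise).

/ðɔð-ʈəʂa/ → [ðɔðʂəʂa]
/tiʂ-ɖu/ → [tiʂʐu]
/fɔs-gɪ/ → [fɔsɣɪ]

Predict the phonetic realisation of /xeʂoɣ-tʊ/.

[xeʂoɣsʊ]

The data show progressive manner assimilation: /ʈ/ → [ʂ] after /ð/; /ɖ/ → [ʐ] after /ʂ/; /g/ → [ɣ] after /s/. In each pair only manner changes, matching the preceding consonant, while place and voice stay constant.
The rule targets /t/ (voiceless alveolar stop), which sits after the trigger /ɣ/ (fricative).
Changing only its manner to fricative gives [s] — the voiceless alveolar fricative.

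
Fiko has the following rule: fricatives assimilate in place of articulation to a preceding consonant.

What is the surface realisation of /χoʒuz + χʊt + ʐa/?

/χ/ is a voiceless uvular fricative. The preceding trigger /z/ is alveolar, so /χ/ must become alveolar as well.
The voiceless alveolar fricative is [s], so /χ/ → [s].
The same rule applies at the second boundary: /ʐ/ → [z] next to /t/.

[χoʒuzsʊtza]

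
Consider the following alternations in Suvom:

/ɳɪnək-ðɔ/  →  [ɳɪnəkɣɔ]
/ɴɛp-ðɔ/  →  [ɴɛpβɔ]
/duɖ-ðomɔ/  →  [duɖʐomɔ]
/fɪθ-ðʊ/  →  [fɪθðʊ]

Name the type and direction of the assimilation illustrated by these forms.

progressive place assimilation

The segment that alternates is /ð/, which surfaces as [ɣ] when adjacent to /k/.
The change dental → velar matches the place of the preceding /k/, identifying this as place assimilation.
Manner and voice are unchanged, so the assimilation is partial, not total.
The same holds elsewhere in the data: /ð/ → [β] after /p/ (dental → bilabial, matching bilabial); /ð/ → [ʐ] after /ɖ/ (dental → retroflex, matching retroflex) — only place changes, and always toward the preceding segment.
Nothing changes in [fɪθðʊ]: there the adjacent consonants already agree in place (/ð/ and /θ/ are both dental), so this form is consistent with the same rule.
Since the segment that changes follows the conditioning segment, the assimilation is progressive.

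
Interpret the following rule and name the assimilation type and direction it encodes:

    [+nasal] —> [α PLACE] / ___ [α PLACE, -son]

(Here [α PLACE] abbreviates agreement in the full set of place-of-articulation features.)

regressive place assimilation

The shared variable α links the value of the place features (abbreviated [PLACE]) on the target to the same value on the neighbouring segment, so place is the feature that assimilates.
The conditioning segment sits to the right of the focus bar, meaning the trigger follows the segment that changes — regressive assimilation.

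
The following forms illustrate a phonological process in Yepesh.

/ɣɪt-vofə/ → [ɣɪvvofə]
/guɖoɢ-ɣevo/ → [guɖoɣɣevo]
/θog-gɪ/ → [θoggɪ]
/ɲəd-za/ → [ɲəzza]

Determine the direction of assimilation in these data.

regressive

Comparing underlying and surface forms, /t/ → [v] is the alternation; the neighbouring /v/ is constant.
The output [v] is identical to the trigger /v/ — every feature (place, manner, voicing) has been copied — so this is total assimilation.
The other forms behave the same way: /ɢ/ → [ɣ] before /ɣ/; /d/ → [z] before /z/ — in each case the output is a copy of the following consonant.
In [θoggɪ] the two consonants at the boundary are already identical (/g/ + /g/), so the rule applies vacuously and nothing changes.
Since the segment that changes precedes the conditioning segment, the assimilation is regressive.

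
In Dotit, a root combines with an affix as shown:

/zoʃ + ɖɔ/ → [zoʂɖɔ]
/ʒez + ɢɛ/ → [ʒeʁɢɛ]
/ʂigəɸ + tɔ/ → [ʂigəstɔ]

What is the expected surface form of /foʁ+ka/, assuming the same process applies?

The data show regressive place assimilation: /ʃ/ → [ʂ] before /ɖ/; /z/ → [ʁ] before /ɢ/; /ɸ/ → [s] before /t/. In each pair only place changes, matching the following consonant, while manner and voice stay constant.
The rule targets /ʁ/ (voiced uvular fricative), which sits before the trigger /k/ (velar).
A voiced velar fricative is [ɣ], so the surface segment is [ɣ].

[foɣka]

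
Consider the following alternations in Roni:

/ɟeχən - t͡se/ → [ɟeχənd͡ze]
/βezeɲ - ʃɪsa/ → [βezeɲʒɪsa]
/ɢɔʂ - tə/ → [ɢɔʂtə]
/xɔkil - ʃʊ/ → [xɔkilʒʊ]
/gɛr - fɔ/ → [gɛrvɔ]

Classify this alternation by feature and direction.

progressive voicing assimilation

Underlying /t͡s/ is realised as [d͡z] next to /n/; /n/ itself does not change.
/t͡s/ is voiceless while /n/ is voiced; the output [d͡z] is voiced, matching the trigger — so the feature that spreads is voicing.
Place and manner are unchanged, so the assimilation is partial, not total.
Checking the remaining alternations: /ʃ/ → [ʒ] after /ɲ/ (voiceless → voiced, matching voiced); /ʃ/ → [ʒ] after /l/ (voiceless → voiced, matching voiced); /f/ → [v] after /r/ (voiceless → voiced, matching voiced) — only voicing changes, and always toward the preceding segment.
No alternation appears in [ɢɔʂtə]: there the adjacent consonants already agree in voicing (/t/ and /ʂ/ are both voiceless), so this form is consistent with the same rule.
The trigger is the preceding segment, so the direction is progressive (perseverative).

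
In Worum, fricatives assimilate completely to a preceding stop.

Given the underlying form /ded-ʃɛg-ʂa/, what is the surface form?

/ʃ/ is the segment targeted by the rule; it sits immediately after /d/, so it assimilates completely and surfaces as [d].
The same rule applies at the second boundary: /ʂ/ → [g] next to /g/.

[deddɛgga]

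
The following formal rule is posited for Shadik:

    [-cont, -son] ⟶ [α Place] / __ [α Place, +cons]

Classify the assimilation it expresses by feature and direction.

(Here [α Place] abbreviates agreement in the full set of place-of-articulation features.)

regressive place assimilation

The rule copies the place features (abbreviated [Place]) from the environment onto the target, so the assimilating feature is place.
Since the environment is written after the underscore, the trigger follows the target; the direction is regressive.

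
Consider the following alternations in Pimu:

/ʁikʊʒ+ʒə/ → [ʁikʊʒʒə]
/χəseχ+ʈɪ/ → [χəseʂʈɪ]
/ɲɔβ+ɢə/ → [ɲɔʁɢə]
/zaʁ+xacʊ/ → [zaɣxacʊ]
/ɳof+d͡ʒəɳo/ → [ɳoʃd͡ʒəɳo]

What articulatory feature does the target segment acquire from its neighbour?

Underlying /χ/ is realised as [ʂ] next to /ʈ/; /ʈ/ itself does not change.
The change uvular → retroflex matches the place of the following /ʈ/, identifying this as place assimilation.
The other alternating forms pattern the same way: /β/ → [ʁ] before /ɢ/ (bilabial → uvular, matching uvular); /ʁ/ → [ɣ] before /x/ (uvular → velar, matching velar); /f/ → [ʃ] before /d͡ʒ/ (labiodental → postalveolar, matching postalveolar) — only place changes, and always toward the following segment.
No alternation appears in [ʁikʊʒʒə]: there the adjacent consonants already agree in place (/ʒ/ and /ʒ/ are both postalveolar), so this form is consistent with the same rule.

place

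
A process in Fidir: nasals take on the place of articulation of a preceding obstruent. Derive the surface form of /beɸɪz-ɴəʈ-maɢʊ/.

/ɴ/ is a voiced uvular nasal. The preceding trigger /z/ is alveolar, so /ɴ/ must become alveolar as well.
A voiced alveolar nasal is [n], so the surface segment is [n].
The same rule applies at the second boundary: /m/ → [ɳ] next to /ʈ/.

[beɸɪznəʈɳaɢʊ]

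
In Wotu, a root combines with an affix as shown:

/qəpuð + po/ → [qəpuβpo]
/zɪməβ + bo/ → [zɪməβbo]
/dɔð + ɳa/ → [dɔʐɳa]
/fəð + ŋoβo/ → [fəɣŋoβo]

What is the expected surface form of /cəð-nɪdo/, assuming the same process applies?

[cəznɪdo]

The data show regressive place assimilation: /ð/ → [β] before /p/; /ð/ → [ʐ] before /ɳ/; /ð/ → [ɣ] before /ŋ/. In each pair only place changes, matching the following consonant, while manner and voice stay constant.
No alternation appears in [zɪməβbo]: there the adjacent consonants already agree in place (/β/ and /b/ are both bilabial), so this form is consistent with the same rule.
/ð/ is a voiced dental fricative. The following trigger /n/ is alveolar, so /ð/ must become alveolar as well.
Changing only its place to alveolar gives [z] — the voiced alveolar fricative.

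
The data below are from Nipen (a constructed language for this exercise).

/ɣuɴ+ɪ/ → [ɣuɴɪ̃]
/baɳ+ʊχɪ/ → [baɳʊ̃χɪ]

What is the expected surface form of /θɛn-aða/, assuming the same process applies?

[θɛnãða]

The data show progressive nasality assimilation (vowel nasalisation): /ɪ/ → [ɪ̃] after /ɴ/; /ʊ/ → [ʊ̃] after /ɳ/ — a vowel is nasalised by an immediately preceding nasal consonant.
The vowel /a/ is adjacent to the preceding nasal /n/, so it acquires [+nasal] and surfaces as [ã].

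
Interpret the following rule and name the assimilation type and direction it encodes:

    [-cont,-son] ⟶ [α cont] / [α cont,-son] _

The shared variable α links the value of [cont] on the target to that of the neighbouring obstruent. [cont] distinguishes stops from fricatives — a manner-of-articulation feature — so this is manner assimilation.
The conditioning segment sits to the left of the focus bar, meaning the trigger precedes the segment that changes — progressive assimilation.

progressive manner assimilation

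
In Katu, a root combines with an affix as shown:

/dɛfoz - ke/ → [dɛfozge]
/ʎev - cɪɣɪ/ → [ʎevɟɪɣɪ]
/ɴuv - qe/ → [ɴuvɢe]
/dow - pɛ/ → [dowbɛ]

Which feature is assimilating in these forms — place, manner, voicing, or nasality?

voicing

Comparing underlying and surface forms, /k/ → [g] is the alternation; the neighbouring /z/ is constant.
The change voiceless → voiced matches the voicing of the preceding /z/, identifying this as voicing assimilation.
The same holds elsewhere in the data: /c/ → [ɟ] after /v/ (voiceless → voiced, matching voiced); /q/ → [ɢ] after /v/ (voiceless → voiced, matching voiced); /p/ → [b] after /w/ (voiceless → voiced, matching voiced) — only voicing changes, and always toward the preceding segment.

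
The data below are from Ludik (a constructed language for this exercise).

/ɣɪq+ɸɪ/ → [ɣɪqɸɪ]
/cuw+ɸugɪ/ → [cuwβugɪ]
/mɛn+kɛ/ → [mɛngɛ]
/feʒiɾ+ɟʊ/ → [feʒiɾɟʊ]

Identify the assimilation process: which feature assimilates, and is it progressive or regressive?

progressive voicing assimilation

Underlying /ɸ/ is realised as [β] next to /w/; /w/ itself does not change.
/ɸ/ is voiceless while /w/ is voiced; the output [β] is voiced, matching the trigger — so the feature that spreads is voicing.
Place and manner are unchanged, so the assimilation is partial, not total.
Checking the remaining alternation: /k/ → [g] after /n/ (voiceless → voiced, matching voiced) — only voicing changes, and always toward the preceding segment.
No alternation appears in [ɣɪqɸɪ], [feʒiɾɟʊ]: there the adjacent consonants already agree in voicing (/ɸ/ and /q/ are both voiceless; /ɟ/ and /ɾ/ are both voiced), so these forms are consistent with the same rule.
The trigger is the preceding segment, so the direction is progressive (perseverative).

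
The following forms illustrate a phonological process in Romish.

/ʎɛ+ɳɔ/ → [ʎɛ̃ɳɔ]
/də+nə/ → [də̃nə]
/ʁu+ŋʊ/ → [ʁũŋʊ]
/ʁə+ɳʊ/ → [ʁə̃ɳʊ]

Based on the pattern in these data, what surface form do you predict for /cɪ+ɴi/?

[cɪ̃ɴi]

The data show regressive nasality assimilation (vowel nasalisation): /ɛ/ → [ɛ̃] before /ɳ/; /ə/ → [ə̃] before /n/; /u/ → [ũ] before /ŋ/; /ə/ → [ə̃] before /ɳ/ — a vowel is nasalised by an immediately following nasal consonant.
/ɪ/ sits next to the nasal /ɴ/ and is therefore nasalised to [ɪ̃].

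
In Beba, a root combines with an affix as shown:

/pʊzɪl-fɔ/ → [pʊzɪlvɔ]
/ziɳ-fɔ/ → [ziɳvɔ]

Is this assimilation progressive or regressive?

Underlying /f/ is realised as [v] next to /l/; /l/ itself does not change.
/f/ is voiceless while /l/ is voiced; the output [v] is voiced, matching the trigger — so the feature that spreads is voicing.
The same holds elsewhere in the data: /f/ → [v] after /ɳ/ (voiceless → voiced, matching voiced) — only voicing changes, and always toward the preceding segment.
Since the segment that changes follows the conditioning segment, the assimilation is progressive.

progressive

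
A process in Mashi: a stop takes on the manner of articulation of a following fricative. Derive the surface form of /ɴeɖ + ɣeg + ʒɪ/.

The rule targets /ɖ/ (voiced retroflex stop), which sits before the trigger /ɣ/ (fricative).
The voiced retroflex fricative is [ʐ], so /ɖ/ → [ʐ].
The same rule applies at the second boundary: /g/ → [ɣ] next to /ʒ/.

[ɴeʐɣeɣʒɪ]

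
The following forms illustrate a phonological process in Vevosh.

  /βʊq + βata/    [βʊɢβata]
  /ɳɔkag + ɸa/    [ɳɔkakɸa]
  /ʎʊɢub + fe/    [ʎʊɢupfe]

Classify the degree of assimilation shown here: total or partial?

Underlying /q/ is realised as [ɢ] next to /β/; /β/ itself does not change.
/q/ is voiceless while /β/ is voiced; the output [ɢ] is voiced, matching the trigger — so the feature that spreads is voicing.
Place and manner are unchanged, so the assimilation is partial, not total.
The other alternating forms pattern the same way: /g/ → [k] before /ɸ/ (voiced → voiceless, matching voiceless); /b/ → [p] before /f/ (voiced → voiceless, matching voiceless) — only voicing changes, and always toward the following segment.

partial assimilation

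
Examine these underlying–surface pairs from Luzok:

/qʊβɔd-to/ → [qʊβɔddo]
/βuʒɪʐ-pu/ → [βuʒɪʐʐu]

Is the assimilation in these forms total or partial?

total assimilation

Underlying /p/ is realised as [ʐ] next to /ʐ/; /ʐ/ itself does not change.
The output [ʐ] is identical to the trigger /ʐ/ — every feature (place, manner, voicing) has been copied — so this is total assimilation.
The other form behaves the same way: /t/ → [d] after /d/ — in each case the output is a copy of the preceding consonant.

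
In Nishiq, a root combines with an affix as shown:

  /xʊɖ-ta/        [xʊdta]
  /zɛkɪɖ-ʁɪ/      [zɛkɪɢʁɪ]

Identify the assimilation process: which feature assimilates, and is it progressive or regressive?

Comparing underlying and surface forms, /ɖ/ → [d] is the alternation; the neighbouring /t/ is constant.
The change retroflex → alveolar matches the place of the following /t/, identifying this as place assimilation.
Manner and voice are unchanged, so the assimilation is partial, not total.
The other alternating form patterns the same way: /ɖ/ → [ɢ] before /ʁ/ (retroflex → uvular, matching uvular) — only place changes, and always toward the following segment.
The trigger is the following segment, so the direction is regressive (anticipatory).

regressive place assimilation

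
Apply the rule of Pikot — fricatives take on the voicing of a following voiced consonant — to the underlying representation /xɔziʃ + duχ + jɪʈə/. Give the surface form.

The rule targets /ʃ/ (voiceless postalveolar fricative), which sits before the trigger /d/ (voiced).
Changing only its voicing to voiced gives [ʒ] — the voiced postalveolar fricative.
At the second juncture, /χ/ likewise becomes [ʁ] adjacent to /j/.

[xɔziʒduʁjɪʈə]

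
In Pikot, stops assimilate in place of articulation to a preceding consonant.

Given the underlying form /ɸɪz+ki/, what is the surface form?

[ɸɪzti]

The rule targets /k/ (voiceless velar stop), which sits after the trigger /z/ (alveolar).
A voiceless alveolar stop is [t], so the surface segment is [t].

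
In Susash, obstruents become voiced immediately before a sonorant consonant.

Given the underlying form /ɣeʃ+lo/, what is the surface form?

[ɣeʒlo]

The rule targets /ʃ/ (voiceless postalveolar fricative), which sits before the trigger /l/ (voiced).
Changing only its voicing to voiced gives [ʒ] — the voiced postalveolar fricative.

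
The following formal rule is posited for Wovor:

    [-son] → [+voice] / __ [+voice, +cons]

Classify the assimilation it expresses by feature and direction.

regressive voicing assimilation

The structural change is [+voice], and the conditioning segment [+voice, +cons] (a voiced consonant) is itself voiced, so the target comes to share the voicing of its neighbour — voicing assimilation.
The conditioning segment sits to the right of the focus bar, meaning the trigger follows the segment that changes — regressive assimilation.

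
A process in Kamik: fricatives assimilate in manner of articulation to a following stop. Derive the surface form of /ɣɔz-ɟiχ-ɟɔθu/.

/z/ is a voiced alveolar fricative. The following trigger /ɟ/ is a stop, so /z/ must become a stop as well.
A voiced alveolar stop is [d], so the surface segment is [d].
At the second juncture, /χ/ likewise becomes [q] adjacent to /ɟ/.

[ɣɔdɟiqɟɔθu]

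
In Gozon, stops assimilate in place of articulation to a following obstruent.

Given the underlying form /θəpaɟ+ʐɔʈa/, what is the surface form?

The rule targets /ɟ/ (voiced palatal stop), which sits before the trigger /ʐ/ (retroflex).
The voiced retroflex stop is [ɖ], so /ɟ/ → [ɖ].

[θəpaɖʐɔʈa]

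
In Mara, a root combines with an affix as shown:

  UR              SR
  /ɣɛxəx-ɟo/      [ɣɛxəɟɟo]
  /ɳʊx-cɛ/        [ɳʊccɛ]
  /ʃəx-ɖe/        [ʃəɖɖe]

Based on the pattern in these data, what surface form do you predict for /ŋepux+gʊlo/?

[ŋepuggʊlo]

The data show regressive total assimilation (/x/ → [ɟ] before /ɟ/; /x/ → [c] before /c/; /x/ → [ɖ] before /ɖ/): in every case the target segment becomes identical to its following neighbour, copying more than a single feature.
/x/ is the segment targeted by the rule; it sits immediately before /g/, so it assimilates completely and surfaces as [g].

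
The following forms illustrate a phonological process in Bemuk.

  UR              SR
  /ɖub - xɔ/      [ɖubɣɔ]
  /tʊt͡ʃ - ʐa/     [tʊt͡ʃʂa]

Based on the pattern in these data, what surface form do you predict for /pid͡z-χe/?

The data show progressive voicing assimilation: /x/ → [ɣ] after /b/; /ʐ/ → [ʂ] after /t͡ʃ/. In each pair only voicing changes, matching the preceding consonant, while place and manner stay constant.
The rule targets /χ/ (voiceless uvular fricative), which sits after the trigger /d͡z/ (voiced).
A voiced uvular fricative is [ʁ], so the surface segment is [ʁ].

[pid͡zʁe]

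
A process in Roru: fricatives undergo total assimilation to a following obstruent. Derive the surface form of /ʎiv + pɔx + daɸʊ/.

[ʎippɔddaɸʊ]

/v/ is the segment targeted by the rule; it sits immediately before /p/, so it assimilates completely and surfaces as [p].
The same rule applies at the second boundary: /x/ → [d] next to /d/.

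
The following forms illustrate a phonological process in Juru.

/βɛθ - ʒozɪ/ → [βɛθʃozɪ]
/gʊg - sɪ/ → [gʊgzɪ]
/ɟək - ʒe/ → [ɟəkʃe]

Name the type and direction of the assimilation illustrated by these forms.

progressive voicing assimilation

The segment that alternates is /ʒ/, which surfaces as [ʃ] when adjacent to /θ/.
/ʒ/ is voiced while /θ/ is voiceless; the output [ʃ] is voiceless, matching the trigger — so the feature that spreads is voicing.
Place and manner are unchanged, so the assimilation is partial, not total.
The same holds elsewhere in the data: /s/ → [z] after /g/ (voiceless → voiced, matching voiced); /ʒ/ → [ʃ] after /k/ (voiced → voiceless, matching voiceless) — only voicing changes, and always toward the preceding segment.
Since the segment that changes follows the conditioning segment, the assimilation is progressive.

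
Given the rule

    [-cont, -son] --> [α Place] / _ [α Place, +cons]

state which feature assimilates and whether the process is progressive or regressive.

regressive place assimilation

The shared variable α links the value of the place features (abbreviated [Place]) on the target to the same value on the neighbouring segment, so place is the feature that assimilates.
The conditioning segment sits to the right of the focus bar, meaning the trigger follows the segment that changes — regressive assimilation.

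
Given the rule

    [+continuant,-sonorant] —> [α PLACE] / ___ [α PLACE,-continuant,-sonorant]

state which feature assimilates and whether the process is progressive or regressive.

The rule copies the place features (abbreviated [PLACE]) from the environment onto the target, so the assimilating feature is place.
The conditioning segment sits to the right of the focus bar, meaning the trigger follows the segment that changes — regressive assimilation.

regressive place assimilation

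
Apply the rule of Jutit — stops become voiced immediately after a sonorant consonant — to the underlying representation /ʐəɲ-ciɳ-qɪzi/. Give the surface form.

/c/ is a voiceless palatal stop. The preceding trigger /ɲ/ is voiced, so /c/ must become voiced as well.
A voiced palatal stop is [ɟ], so the surface segment is [ɟ].
At the second juncture, /q/ likewise becomes [ɢ] adjacent to /ɳ/.

[ʐəɲɟiɳɢɪzi]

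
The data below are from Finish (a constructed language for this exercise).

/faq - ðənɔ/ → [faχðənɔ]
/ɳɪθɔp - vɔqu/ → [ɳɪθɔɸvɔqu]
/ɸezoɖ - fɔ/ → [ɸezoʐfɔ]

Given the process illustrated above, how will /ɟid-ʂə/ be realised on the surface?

[ɟizʂə]

The data show regressive manner assimilation: /q/ → [χ] before /ð/; /p/ → [ɸ] before /v/; /ɖ/ → [ʐ] before /f/. In each pair only manner changes, matching the following consonant, while place and voice stay constant.
/d/ is a voiced alveolar stop. The following trigger /ʂ/ is a fricative, so /d/ must become a fricative as well.
A voiced alveolar fricative is [z], so the surface segment is [z].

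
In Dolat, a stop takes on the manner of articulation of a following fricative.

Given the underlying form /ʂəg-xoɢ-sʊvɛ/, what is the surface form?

[ʂəɣxoʁsʊvɛ]

/g/ is a voiced velar stop. The following trigger /x/ is a fricative, so /g/ must become a fricative as well.
The voiced velar fricative is [ɣ], so /g/ → [ɣ].
At the second juncture, /ɢ/ likewise becomes [ʁ] adjacent to /s/.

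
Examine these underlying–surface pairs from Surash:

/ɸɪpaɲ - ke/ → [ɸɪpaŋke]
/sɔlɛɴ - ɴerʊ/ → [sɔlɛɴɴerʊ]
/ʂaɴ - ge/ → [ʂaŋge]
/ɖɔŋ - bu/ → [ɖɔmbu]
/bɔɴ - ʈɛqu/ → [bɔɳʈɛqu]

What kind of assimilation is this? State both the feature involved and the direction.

Underlying /ɲ/ is realised as [ŋ] next to /k/; /k/ itself does not change.
The change palatal → velar matches the place of the following /k/, identifying this as place assimilation.
Manner and voice are unchanged, so the assimilation is partial, not total.
Checking the remaining alternations: /ɴ/ → [ŋ] before /g/ (uvular → velar, matching velar); /ŋ/ → [m] before /b/ (velar → bilabial, matching bilabial); /ɴ/ → [ɳ] before /ʈ/ (uvular → retroflex, matching retroflex) — only place changes, and always toward the following segment.
Nothing changes in [sɔlɛɴɴerʊ]: there the adjacent consonants already agree in place (/ɴ/ and /ɴ/ are both uvular), so this form is consistent with the same rule.
Since the segment that changes precedes the conditioning segment, the assimilation is regressive.

regressive place assimilation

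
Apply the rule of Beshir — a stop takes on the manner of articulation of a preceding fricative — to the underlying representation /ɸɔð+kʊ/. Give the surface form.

The rule targets /k/ (voiceless velar stop), which sits after the trigger /ð/ (fricative).
A voiceless velar fricative is [x], so the surface segment is [x].

[ɸɔðxʊ]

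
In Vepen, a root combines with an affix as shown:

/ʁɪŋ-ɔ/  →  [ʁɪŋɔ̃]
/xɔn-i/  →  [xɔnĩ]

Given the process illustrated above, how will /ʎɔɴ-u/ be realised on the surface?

[ʎɔɴũ]

The data show progressive nasality assimilation (vowel nasalisation): /ɔ/ → [ɔ̃] after /ŋ/; /i/ → [ĩ] after /n/ — a vowel is nasalised by an immediately preceding nasal consonant.
/u/ sits next to the nasal /ɴ/ and is therefore nasalised to [ũ].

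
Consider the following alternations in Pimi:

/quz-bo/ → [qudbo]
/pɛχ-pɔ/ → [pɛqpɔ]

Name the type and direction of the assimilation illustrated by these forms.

Comparing underlying and surface forms, /z/ → [d] is the alternation; the neighbouring /b/ is constant.
/z/ is a fricative while /b/ is a stop; the output [d] is a stop, matching the trigger — so the feature that spreads is manner.
Place and voice are unchanged, so the assimilation is partial, not total.
The same holds elsewhere in the data: /χ/ → [q] before /p/ (fricative → stop, matching a stop) — only manner changes, and always toward the following segment.
The trigger is the following segment, so the direction is regressive (anticipatory).

regressive manner assimilation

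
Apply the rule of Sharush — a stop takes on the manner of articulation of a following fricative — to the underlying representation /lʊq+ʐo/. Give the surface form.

/q/ is a voiceless uvular stop. The following trigger /ʐ/ is a fricative, so /q/ must become a fricative as well.
A voiceless uvular fricative is [χ], so the surface segment is [χ].

[lʊχʐo]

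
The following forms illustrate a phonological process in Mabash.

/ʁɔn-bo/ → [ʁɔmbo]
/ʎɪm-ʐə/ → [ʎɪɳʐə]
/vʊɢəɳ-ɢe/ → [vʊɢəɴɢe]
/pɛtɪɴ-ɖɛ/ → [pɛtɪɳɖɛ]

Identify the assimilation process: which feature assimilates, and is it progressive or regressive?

Comparing underlying and surface forms, /n/ → [m] is the alternation; the neighbouring /b/ is constant.
The change alveolar → bilabial matches the place of the following /b/, identifying this as place assimilation.
Manner and voice are unchanged, so the assimilation is partial, not total.
Checking the remaining alternations: /m/ → [ɳ] before /ʐ/ (bilabial → retroflex, matching retroflex); /ɳ/ → [ɴ] before /ɢ/ (retroflex → uvular, matching uvular); /ɴ/ → [ɳ] before /ɖ/ (uvular → retroflex, matching retroflex) — only place changes, and always toward the following segment.
The trigger is the following segment, so the direction is regressive (anticipatory).

regressive place assimilation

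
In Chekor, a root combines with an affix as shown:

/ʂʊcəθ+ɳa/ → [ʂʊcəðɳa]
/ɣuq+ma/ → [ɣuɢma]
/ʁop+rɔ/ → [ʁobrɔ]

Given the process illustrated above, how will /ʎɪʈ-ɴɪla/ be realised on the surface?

The data show regressive voicing assimilation: /θ/ → [ð] before /ɳ/; /q/ → [ɢ] before /m/; /p/ → [b] before /r/. In each pair only voicing changes, matching the following consonant, while place and manner stay constant.
/ʈ/ is a voiceless retroflex stop. The following trigger /ɴ/ is voiced, so /ʈ/ must become voiced as well.
Changing only its voicing to voiced gives [ɖ] — the voiced retroflex stop.

[ʎɪɖɴɪla]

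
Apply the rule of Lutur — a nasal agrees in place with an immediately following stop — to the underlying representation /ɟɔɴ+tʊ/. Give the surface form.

/ɴ/ is a voiced uvular nasal. The following trigger /t/ is alveolar, so /ɴ/ must become alveolar as well.
Changing only its place to alveolar gives [n] — the voiced alveolar nasal.

[ɟɔntʊ]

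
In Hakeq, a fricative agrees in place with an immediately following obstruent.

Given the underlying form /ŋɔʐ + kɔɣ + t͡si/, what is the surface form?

The rule targets /ʐ/ (voiced retroflex fricative), which sits before the trigger /k/ (velar).
Changing only its place to velar gives [ɣ] — the voiced velar fricative.
The same rule applies at the second boundary: /ɣ/ → [z] next to /t͡s/.

[ŋɔɣkɔzt͡si]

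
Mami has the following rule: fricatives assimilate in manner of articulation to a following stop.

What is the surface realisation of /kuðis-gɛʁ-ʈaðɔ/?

/s/ is a voiceless alveolar fricative. The following trigger /g/ is a stop, so /s/ must become a stop as well.
The voiceless alveolar stop is [t], so /s/ → [t].
The same rule applies at the second boundary: /ʁ/ → [ɢ] next to /ʈ/.

[kuðitgɛɢʈaðɔ]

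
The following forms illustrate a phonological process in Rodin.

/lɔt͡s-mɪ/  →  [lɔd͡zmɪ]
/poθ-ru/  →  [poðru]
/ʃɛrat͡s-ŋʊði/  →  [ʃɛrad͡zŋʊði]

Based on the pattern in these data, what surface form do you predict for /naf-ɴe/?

The data show regressive voicing assimilation: /t͡s/ → [d͡z] before /m/; /θ/ → [ð] before /r/; /t͡s/ → [d͡z] before /ŋ/. In each pair only voicing changes, matching the following consonant, while place and manner stay constant.
The rule targets /f/ (voiceless labiodental fricative), which sits before the trigger /ɴ/ (voiced).
A voiced labiodental fricative is [v], so the surface segment is [v].

[navɴe]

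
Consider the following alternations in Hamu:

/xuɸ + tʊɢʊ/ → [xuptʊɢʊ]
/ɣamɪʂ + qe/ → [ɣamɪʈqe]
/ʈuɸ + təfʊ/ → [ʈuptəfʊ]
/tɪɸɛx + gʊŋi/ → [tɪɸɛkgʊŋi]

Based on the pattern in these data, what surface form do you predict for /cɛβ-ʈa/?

The data show regressive manner assimilation: /ɸ/ → [p] before /t/; /ʂ/ → [ʈ] before /q/; /x/ → [k] before /g/. In each pair only manner changes, matching the following consonant, while place and voice stay constant.
The rule targets /β/ (voiced bilabial fricative), which sits before the trigger /ʈ/ (stop).
Changing only its manner to stop gives [b] — the voiced bilabial stop.

[cɛbʈa]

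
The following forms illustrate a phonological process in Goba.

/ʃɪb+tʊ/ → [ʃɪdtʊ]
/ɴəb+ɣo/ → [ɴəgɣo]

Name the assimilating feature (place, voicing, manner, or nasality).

Underlying /b/ is realised as [d] next to /t/; /t/ itself does not change.
The change bilabial → alveolar matches the place of the following /t/, identifying this as place assimilation.
The other alternating form patterns the same way: /b/ → [g] before /ɣ/ (bilabial → velar, matching velar) — only place changes, and always toward the following segment.

place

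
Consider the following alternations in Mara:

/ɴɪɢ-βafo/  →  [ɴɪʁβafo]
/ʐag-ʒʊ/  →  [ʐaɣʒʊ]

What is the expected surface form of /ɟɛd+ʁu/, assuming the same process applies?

The data show regressive manner assimilation: /ɢ/ → [ʁ] before /β/; /g/ → [ɣ] before /ʒ/. In each pair only manner changes, matching the following consonant, while place and voice stay constant.
The rule targets /d/ (voiced alveolar stop), which sits before the trigger /ʁ/ (fricative).
The voiced alveolar fricative is [z], so /d/ → [z].

[ɟɛzʁu]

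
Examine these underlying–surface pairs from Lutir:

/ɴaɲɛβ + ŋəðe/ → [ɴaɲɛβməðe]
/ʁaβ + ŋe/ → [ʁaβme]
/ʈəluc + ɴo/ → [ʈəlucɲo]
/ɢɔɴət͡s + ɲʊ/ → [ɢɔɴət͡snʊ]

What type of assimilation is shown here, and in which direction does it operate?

progressive place assimilation

The segment that alternates is /ŋ/, which surfaces as [m] when adjacent to /β/.
/ŋ/ is velar while /β/ is bilabial; the output [m] is bilabial, matching the trigger — so the feature that spreads is place.
Manner and voice are unchanged, so the assimilation is partial, not total.
The same holds elsewhere in the data: /ɴ/ → [ɲ] after /c/ (uvular → palatal, matching palatal); /ɲ/ → [n] after /t͡s/ (palatal → alveolar, matching alveolar) — only place changes, and always toward the preceding segment.
The trigger is the preceding segment, so the direction is progressive (perseverative).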